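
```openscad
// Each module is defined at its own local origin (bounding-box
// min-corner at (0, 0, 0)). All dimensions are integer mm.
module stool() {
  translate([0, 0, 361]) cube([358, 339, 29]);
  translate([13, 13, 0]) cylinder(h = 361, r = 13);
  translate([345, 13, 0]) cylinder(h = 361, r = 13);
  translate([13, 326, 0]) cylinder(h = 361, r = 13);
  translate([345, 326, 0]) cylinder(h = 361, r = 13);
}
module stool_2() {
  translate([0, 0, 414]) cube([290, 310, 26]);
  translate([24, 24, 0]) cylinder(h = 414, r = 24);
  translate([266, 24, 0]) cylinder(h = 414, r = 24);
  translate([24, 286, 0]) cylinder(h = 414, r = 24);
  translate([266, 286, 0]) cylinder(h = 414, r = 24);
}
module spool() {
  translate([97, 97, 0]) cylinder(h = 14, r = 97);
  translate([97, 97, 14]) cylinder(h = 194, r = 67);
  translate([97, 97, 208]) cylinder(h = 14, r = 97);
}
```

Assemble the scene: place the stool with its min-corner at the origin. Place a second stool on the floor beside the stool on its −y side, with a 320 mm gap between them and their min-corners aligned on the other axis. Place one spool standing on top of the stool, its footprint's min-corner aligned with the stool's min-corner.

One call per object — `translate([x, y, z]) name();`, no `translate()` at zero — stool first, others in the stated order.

stool();
translate([0, -630, 0]) stool_2();
translate([0, 0, 390]) spool();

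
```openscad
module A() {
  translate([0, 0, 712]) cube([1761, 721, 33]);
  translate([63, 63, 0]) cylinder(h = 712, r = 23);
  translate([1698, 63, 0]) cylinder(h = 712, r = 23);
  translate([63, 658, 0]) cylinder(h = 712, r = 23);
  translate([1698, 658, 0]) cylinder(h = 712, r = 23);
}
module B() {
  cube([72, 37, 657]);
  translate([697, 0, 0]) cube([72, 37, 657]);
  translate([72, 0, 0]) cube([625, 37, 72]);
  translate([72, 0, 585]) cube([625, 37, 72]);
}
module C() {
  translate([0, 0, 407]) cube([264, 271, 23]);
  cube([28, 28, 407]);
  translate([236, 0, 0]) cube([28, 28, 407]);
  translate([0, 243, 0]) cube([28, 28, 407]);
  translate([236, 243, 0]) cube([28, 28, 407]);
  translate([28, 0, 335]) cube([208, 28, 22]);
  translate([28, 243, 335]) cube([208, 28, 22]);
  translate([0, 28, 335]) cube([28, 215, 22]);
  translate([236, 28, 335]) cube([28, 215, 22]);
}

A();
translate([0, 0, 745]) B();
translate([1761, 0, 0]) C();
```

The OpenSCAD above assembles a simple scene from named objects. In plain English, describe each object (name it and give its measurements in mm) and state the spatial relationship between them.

A is a table: top 1761 mm (x) × 721 mm (y), 33 mm thick, upper face at z = 745 mm, on four round legs of 46 mm diameter, each leg's bounding box inset 40 mm from the nearest pair of top edges, running from z = 0 to the bottom of the top.

B is a picture frame with a 625×513 mm rectangular opening (x by z) and a uniform 72 mm border on every side. Frame depth is 37 mm along y. It is built from two vertical stiles running the full outside height and two horizontal rails spanning the gap between the stiles.

C is a four-legged stool. The seat is 264×271 mm, 23 mm thick, top at z = 430 mm. It stands on four square legs, each 28×28 mm in cross-section, from z = 0 to the seat underside, each flush with a corner of the seat. Four stretchers, 28 mm wide and 22 mm tall, connect adjacent legs with their undersides at z = 335 mm, each running between the inner faces of the legs it joins and aligned with the legs' outer faces on the other axis.

The picture frame is on top of the table. The stool is against the table's +x side, with their −y faces flush.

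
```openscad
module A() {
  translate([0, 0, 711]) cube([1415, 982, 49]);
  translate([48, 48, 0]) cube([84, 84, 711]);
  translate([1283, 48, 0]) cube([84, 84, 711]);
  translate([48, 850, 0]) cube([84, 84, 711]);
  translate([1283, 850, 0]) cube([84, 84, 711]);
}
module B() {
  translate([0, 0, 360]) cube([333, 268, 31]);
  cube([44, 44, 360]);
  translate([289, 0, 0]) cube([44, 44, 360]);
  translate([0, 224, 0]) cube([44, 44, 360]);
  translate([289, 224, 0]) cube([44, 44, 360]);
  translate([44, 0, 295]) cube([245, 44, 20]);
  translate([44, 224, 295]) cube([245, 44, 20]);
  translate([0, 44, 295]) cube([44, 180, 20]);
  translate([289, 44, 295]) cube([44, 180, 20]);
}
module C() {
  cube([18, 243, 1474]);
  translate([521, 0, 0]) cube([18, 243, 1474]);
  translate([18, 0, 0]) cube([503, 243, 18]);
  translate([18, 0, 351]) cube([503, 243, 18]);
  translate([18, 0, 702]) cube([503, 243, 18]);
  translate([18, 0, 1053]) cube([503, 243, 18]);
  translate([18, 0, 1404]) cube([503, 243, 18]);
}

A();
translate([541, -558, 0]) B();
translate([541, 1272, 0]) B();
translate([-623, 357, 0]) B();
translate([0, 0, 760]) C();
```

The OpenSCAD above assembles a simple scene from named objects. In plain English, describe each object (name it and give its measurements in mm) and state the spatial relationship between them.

A is a table with a 1415×982 mm rectangular top, 49 mm thick, top surface at z = 760 mm, supported by four 84×84 mm square legs, each inset 48 mm from the nearest pair of top edges, running from the floor.

B is a four-legged stool. The seat is 333×268 mm, 31 mm thick, top at z = 391 mm. It stands on four square legs, each 44×44 mm in cross-section, from z = 0 to the seat underside, each flush with a corner of the seat. Four stretchers, 44 mm wide and 20 mm tall, connect adjacent legs with their undersides at z = 295 mm, each running between the inner faces of the legs it joins and aligned with the legs' outer faces on the other axis.

C is a bookshelf 539 mm wide overall, 243 mm deep and 1474 mm tall. The two sides are 18 mm thick vertical panels. 5 horizontal shelves of 18 mm thickness span between the inner faces of the sides; the lowest shelf sits on the floor and shelves are stacked with a clear vertical gap of 333 mm between each pair.

Three stools sit around the table at the −y, +y, −x sides. The bookshelf is on top of the table.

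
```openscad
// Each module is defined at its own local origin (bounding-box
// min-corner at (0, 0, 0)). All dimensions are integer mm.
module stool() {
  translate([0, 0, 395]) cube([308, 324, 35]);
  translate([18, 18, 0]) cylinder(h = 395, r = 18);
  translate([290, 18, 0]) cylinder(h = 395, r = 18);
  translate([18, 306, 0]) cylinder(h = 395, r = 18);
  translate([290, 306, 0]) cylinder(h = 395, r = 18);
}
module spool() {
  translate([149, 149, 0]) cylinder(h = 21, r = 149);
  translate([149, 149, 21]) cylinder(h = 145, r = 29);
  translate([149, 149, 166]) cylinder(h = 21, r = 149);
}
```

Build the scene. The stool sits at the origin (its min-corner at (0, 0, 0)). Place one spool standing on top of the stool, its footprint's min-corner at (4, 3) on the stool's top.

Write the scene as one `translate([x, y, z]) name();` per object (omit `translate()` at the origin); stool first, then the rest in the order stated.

stool();
translate([4, 3, 430]) spool();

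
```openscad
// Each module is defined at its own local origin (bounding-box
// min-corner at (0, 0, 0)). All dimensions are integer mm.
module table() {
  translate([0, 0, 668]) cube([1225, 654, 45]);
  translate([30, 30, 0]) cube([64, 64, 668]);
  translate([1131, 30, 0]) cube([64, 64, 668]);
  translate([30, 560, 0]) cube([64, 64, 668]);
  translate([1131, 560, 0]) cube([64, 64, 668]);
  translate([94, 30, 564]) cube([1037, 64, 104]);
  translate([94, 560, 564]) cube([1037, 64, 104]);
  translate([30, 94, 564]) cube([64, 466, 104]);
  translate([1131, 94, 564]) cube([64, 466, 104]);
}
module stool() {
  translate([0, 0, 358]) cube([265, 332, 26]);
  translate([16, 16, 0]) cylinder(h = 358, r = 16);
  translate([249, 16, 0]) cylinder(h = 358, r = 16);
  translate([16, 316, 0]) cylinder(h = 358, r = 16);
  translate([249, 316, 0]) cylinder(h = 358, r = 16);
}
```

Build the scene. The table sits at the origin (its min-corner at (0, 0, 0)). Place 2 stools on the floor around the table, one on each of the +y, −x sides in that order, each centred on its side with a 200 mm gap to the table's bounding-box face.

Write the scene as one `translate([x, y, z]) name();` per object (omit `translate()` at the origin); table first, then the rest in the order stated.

table();
translate([480, 854, 0]) stool();
translate([-465, 161, 0]) stool();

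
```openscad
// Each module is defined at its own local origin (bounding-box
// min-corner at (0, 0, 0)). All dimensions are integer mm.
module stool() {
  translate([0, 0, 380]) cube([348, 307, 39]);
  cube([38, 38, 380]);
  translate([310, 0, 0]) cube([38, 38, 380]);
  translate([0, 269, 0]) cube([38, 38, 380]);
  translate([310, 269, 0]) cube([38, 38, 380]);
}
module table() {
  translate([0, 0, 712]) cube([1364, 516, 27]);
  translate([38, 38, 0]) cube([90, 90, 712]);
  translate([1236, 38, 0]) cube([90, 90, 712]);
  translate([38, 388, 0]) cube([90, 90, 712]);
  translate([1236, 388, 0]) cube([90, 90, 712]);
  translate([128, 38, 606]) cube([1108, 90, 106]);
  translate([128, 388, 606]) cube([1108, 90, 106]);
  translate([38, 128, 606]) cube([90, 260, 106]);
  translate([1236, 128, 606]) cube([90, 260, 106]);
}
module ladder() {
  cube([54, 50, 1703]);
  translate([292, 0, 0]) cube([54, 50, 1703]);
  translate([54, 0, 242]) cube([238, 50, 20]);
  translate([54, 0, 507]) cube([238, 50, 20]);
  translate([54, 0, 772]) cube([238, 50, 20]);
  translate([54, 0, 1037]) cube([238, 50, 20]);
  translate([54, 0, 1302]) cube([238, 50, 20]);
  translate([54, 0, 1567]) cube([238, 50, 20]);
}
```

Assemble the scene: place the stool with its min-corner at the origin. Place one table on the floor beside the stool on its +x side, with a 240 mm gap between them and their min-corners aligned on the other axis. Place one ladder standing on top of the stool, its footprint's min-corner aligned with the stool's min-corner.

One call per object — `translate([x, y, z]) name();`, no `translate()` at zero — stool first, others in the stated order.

stool();
translate([588, 0, 0]) table();
translate([0, 0, 419]) ladder();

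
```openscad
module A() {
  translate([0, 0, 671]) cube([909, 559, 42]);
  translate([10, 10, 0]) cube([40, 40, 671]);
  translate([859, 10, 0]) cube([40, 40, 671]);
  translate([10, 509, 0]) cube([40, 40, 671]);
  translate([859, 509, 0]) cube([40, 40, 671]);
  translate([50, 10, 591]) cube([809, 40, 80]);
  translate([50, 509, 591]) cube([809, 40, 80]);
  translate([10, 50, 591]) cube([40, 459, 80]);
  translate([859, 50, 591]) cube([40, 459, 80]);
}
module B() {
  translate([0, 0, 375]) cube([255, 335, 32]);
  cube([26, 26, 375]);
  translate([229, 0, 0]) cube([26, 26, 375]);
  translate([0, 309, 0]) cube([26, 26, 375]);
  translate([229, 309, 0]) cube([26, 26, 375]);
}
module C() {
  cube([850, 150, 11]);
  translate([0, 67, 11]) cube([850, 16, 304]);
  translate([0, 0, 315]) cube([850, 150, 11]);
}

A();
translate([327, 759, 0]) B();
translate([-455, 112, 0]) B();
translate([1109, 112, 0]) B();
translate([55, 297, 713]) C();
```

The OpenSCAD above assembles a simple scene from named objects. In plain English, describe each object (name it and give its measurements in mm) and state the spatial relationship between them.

A is a table with a 909×559 mm rectangular top, 42 mm thick, top surface at z = 713 mm, supported by four 40×40 mm square legs, each inset 10 mm from the nearest pair of top edges, running from the floor. Four apron rails, 40 mm thick and 80 mm tall, run between adjacent legs with their top edges flush with the underside of the top and their outer faces flush with the legs' outer faces.

B is a four-legged stool. The seat is 255×335 mm, 32 mm thick, top at z = 407 mm. It stands on four square legs, each 26×26 mm in cross-section, from z = 0 to the seat underside, each flush with a corner of the seat.

C is an I-beam lying along x, 850 mm long. Overall section height 326 mm. Two flanges 150 mm wide (y) and 11 mm thick, one on the floor and one at the top; a web 16 mm thick runs between them, centred on the flange width.

Three stools sit around the table at the +y, −x, +x sides. The I-beam is on top of the table.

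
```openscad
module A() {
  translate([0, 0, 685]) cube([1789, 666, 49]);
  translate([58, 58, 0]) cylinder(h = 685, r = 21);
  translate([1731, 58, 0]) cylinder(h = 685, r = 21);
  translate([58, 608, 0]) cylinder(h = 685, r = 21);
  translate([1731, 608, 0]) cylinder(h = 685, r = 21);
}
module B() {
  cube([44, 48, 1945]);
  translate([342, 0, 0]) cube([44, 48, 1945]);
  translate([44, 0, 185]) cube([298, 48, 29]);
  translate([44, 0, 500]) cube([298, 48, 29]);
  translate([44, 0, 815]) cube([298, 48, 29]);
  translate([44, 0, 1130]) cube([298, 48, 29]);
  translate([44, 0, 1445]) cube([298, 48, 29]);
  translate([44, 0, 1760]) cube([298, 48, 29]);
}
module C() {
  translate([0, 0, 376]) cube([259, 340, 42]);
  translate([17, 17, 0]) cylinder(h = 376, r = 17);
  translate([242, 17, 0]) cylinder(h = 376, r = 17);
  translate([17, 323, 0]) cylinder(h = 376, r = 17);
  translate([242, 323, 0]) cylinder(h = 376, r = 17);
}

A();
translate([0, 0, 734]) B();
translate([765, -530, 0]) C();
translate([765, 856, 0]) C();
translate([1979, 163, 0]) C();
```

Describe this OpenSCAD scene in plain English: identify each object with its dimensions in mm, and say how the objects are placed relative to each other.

A is a rectangular dining table. The top is 1789×666×49 mm with its upper surface at z = 734 mm. It stands on four round legs of 42 mm diameter, each leg's bounding box inset 37 mm from the nearest pair of top edges, running from the floor to the underside of the top.

B is a wooden ladder with two side rails of 44×48 mm section and 1945 mm height, set 386 mm apart overall. Between them run 6 rectangular rungs (48 mm deep, 29 mm thick), front faces flush with the rails' −y face. The bottom of the first rung is 185 mm above the floor and each subsequent rung is 315 mm higher than the one below.

C is a simple wooden stool: a rectangular seat 259 mm (x) by 340 mm (y), 42 mm thick, top face at z = 418 mm, on four round legs, each 34 mm in diameter. The legs rest on z = 0, each leg's axis is inset half a diameter from the nearest pair of seat edges (so the leg's bounding box is flush with the corner).

The ladder is on top of the table. Three stools sit around the table at the −y, +y, +x sides.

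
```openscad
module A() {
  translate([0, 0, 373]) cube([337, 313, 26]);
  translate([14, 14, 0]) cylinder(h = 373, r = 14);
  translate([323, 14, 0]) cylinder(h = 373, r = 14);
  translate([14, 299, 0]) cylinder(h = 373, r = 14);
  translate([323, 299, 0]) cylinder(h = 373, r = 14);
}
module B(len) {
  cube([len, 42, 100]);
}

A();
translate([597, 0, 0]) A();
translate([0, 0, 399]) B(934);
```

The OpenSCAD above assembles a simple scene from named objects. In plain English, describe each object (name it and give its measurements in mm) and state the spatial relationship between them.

A is a simple wooden stool: a rectangular seat 337 mm (x) by 313 mm (y), 26 mm thick, top face at z = 399 mm, on four round legs, each 28 mm in diameter. The legs rest on z = 0, each leg's axis is inset half a diameter from the nearest pair of seat edges (so the leg's bounding box is flush with the corner).

B is a rectangular beam 934 mm long (x), 42 mm deep (y), 100 mm thick (z).

The beam spans the tops of two stools placed 260 mm apart, resting at z = 399 mm.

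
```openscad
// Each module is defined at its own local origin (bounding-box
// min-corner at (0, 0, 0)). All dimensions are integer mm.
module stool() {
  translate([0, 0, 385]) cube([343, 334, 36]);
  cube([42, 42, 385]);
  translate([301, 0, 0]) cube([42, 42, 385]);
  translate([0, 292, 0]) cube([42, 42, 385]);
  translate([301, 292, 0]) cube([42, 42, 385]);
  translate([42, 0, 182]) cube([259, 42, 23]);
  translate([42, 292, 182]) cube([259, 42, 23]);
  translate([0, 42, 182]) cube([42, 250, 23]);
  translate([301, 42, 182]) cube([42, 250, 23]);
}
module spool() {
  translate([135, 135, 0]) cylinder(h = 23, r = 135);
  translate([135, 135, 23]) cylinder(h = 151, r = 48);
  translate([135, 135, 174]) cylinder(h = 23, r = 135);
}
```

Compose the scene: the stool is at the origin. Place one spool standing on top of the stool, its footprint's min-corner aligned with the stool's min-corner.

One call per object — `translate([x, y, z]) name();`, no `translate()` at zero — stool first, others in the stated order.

stool();
translate([0, 0, 421]) spool();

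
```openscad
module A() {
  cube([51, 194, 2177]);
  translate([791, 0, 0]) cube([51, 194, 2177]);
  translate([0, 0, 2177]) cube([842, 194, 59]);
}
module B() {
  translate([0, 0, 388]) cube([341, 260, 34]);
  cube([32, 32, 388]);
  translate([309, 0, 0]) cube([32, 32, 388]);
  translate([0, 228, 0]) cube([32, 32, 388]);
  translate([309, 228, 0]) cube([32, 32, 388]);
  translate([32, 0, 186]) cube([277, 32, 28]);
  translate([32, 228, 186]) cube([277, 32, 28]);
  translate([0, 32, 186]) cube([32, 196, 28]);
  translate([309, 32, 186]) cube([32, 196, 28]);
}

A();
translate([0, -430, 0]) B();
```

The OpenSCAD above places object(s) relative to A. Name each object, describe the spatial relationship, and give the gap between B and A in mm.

The stool's nearest face is 170 mm from the door frame's −y face.

A is a door frame. B is a stool. The stool is on the floor beside the door frame on its −y side. The gap between the stool and the door frame is 170 mm.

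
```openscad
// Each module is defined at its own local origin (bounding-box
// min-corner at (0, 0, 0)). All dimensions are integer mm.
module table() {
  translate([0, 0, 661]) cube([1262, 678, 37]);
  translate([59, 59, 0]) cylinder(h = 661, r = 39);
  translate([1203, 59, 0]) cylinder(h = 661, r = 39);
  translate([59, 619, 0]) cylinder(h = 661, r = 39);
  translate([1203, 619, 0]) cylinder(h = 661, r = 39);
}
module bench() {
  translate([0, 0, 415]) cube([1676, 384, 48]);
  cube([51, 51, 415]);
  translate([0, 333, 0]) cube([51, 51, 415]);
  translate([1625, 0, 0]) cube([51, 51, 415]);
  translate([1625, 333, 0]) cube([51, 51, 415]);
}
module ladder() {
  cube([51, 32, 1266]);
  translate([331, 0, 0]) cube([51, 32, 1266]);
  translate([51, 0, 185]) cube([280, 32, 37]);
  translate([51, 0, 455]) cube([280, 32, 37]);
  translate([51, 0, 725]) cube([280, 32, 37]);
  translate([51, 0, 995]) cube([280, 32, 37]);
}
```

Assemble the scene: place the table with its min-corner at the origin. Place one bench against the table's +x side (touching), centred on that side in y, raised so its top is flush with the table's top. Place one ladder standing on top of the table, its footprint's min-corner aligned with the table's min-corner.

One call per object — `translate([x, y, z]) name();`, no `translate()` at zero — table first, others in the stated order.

table();
translate([1262, 147, 235]) bench();
translate([0, 0, 698]) ladder();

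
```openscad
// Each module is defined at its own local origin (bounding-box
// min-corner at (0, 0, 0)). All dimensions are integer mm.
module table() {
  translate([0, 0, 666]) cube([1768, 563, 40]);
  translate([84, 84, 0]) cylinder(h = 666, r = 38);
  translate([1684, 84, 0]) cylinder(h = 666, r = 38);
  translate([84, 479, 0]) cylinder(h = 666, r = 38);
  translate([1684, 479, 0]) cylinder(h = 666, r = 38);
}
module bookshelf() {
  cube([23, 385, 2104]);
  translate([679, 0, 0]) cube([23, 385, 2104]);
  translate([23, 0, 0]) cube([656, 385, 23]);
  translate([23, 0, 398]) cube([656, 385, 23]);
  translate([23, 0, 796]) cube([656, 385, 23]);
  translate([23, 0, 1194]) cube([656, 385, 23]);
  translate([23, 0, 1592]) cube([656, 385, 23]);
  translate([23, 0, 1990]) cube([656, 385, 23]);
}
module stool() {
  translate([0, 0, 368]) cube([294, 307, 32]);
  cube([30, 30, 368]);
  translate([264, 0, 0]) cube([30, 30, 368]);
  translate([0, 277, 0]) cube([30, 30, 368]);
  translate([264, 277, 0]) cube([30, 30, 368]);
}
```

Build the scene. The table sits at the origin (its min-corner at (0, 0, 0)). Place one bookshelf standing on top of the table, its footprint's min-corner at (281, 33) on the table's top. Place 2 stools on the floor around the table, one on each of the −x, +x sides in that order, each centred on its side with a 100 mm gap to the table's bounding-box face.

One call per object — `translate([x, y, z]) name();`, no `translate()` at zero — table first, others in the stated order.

table();
translate([281, 33, 706]) bookshelf();
translate([-394, 128, 0]) stool();
translate([1868, 128, 0]) stool();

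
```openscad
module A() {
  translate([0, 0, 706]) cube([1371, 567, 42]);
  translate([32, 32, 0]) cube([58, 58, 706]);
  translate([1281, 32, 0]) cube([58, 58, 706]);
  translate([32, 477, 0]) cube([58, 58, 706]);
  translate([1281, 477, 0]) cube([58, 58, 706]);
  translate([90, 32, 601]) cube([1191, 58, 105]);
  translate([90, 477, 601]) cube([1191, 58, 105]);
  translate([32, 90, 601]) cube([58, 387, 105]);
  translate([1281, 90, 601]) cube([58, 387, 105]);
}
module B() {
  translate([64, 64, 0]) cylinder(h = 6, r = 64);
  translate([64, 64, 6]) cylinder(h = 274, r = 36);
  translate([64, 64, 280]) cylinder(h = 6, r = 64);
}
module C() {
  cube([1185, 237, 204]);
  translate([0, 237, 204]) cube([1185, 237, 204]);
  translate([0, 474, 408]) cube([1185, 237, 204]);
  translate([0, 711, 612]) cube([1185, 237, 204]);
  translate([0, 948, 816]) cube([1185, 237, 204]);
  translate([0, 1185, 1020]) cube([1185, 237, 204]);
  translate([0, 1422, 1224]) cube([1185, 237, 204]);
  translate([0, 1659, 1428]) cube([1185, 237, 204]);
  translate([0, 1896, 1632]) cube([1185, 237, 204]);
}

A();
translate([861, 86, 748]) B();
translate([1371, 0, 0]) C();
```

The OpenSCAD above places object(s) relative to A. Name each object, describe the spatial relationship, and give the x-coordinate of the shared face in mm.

A is a table. B is a spool. C is a staircase. The spool is on top of the table. The staircase is against the table's +x side, with their −y faces flush. The x-coordinate of the shared face is 1371 mm.

The table's +x face and the staircase's −x face are both at x = 1371 mm.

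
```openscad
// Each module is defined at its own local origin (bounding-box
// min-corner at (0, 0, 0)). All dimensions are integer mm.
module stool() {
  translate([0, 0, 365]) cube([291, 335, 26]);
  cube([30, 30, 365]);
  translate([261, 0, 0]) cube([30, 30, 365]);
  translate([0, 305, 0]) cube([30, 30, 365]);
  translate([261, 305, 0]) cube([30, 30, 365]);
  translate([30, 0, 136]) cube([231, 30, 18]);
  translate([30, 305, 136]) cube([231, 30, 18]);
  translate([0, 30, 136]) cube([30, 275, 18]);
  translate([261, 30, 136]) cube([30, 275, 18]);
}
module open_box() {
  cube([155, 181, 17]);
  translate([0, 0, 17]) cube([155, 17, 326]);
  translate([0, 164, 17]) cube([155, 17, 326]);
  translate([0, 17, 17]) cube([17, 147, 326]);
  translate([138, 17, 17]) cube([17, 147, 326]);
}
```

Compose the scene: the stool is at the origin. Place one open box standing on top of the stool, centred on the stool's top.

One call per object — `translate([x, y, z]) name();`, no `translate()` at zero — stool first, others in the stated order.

stool();
translate([68, 77, 391]) open_box();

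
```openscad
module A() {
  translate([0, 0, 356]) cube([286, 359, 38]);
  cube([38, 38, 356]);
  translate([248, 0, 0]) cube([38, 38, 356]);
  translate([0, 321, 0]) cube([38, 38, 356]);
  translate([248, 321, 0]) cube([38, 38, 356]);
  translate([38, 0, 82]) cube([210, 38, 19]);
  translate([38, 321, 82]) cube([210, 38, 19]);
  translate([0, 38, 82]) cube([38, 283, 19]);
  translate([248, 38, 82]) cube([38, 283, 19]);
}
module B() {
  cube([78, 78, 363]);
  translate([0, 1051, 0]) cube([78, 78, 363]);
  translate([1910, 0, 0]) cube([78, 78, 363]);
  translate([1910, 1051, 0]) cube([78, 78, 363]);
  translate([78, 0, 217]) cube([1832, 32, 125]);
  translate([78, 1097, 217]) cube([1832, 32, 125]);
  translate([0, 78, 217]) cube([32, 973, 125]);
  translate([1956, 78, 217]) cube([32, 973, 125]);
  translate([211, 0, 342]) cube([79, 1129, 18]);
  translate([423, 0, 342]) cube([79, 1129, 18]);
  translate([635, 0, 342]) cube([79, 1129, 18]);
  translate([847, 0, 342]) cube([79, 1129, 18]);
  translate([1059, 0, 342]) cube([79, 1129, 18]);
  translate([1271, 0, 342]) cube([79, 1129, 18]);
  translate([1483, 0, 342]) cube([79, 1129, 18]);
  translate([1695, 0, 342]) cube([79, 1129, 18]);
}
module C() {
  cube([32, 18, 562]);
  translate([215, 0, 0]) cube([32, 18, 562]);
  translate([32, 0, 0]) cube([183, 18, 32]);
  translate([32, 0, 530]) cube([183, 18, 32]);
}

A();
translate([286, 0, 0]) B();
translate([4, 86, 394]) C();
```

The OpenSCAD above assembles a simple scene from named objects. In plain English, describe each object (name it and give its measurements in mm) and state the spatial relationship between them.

A is a four-legged stool. The seat is 286×359 mm, 38 mm thick, top at z = 394 mm. It stands on four square legs, each 38×38 mm in cross-section, from z = 0 to the seat underside, each flush with a corner of the seat. Four stretchers, 38 mm wide and 19 mm tall, connect adjacent legs with their undersides at z = 82 mm, each running between the inner faces of the legs it joins and aligned with the legs' outer faces on the other axis.

B is a bed frame 1988 mm long (x) by 1129 mm wide (y). Four 78×78 mm corner posts, 363 mm tall, at the corners of the footprint. Four rails of 32 mm thickness and 125 mm height run between adjacent posts with their undersides at z = 217 mm, their outer faces flush with the outside of the frame (the two x-running rails run between the posts' inner faces; the two y-running rails run between the posts' inner faces). 8 slats, each 79 mm wide (x) and 18 mm thick, lie across the top of the two x-running rails, running the full 1129 mm width of the frame in y; the slats are evenly spaced along x between the inner faces of the end posts with equal gaps (rounded down to the nearest mm) at the −x end and between each pair — any rounding remainder accumulates at the +x end.

C is a rectangular picture frame lying in the x–z plane (depth along y). The opening is 183 mm wide (x) by 498 mm tall (z), surrounded by a border 32 mm wide on all four sides. The frame is 18 mm deep and is made of two full-height vertical stiles with two horizontal rails fitted between them.

The bed frame is against the stool's +x side, with their −y faces flush. The picture frame is on top of the stool.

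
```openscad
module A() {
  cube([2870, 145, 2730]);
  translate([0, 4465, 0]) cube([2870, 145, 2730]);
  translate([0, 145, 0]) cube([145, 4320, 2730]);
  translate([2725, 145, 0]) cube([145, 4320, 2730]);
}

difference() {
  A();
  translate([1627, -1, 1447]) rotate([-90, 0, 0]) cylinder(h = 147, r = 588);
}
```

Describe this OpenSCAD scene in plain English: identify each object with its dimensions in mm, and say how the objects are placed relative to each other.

A is a box-shaped house frame (walls only): outside footprint 2870×4610 mm, wall height 2730 mm, wall thickness 145 mm. The two y-facing walls run the full x-width; the two x-facing walls fit between the inner faces of the y-facing walls.

The house frame has a circular hole of radius 588 mm through its front wall, centred at (x = 1627, z = 1447).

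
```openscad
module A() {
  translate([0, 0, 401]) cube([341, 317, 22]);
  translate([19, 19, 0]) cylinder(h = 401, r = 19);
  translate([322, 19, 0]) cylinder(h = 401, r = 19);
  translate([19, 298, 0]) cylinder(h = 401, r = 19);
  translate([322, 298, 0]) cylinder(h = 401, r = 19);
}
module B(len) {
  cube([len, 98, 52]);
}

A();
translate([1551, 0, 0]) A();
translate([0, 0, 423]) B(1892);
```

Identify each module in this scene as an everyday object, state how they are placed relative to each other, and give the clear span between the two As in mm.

A is a stool. B is a beam. A beam spans the tops of two stools. The clear span between the two stools is 1210 mm.

Second stool starts at x = 1551; first ends at x = 341; clear span = 1551 − 341 = 1210 mm.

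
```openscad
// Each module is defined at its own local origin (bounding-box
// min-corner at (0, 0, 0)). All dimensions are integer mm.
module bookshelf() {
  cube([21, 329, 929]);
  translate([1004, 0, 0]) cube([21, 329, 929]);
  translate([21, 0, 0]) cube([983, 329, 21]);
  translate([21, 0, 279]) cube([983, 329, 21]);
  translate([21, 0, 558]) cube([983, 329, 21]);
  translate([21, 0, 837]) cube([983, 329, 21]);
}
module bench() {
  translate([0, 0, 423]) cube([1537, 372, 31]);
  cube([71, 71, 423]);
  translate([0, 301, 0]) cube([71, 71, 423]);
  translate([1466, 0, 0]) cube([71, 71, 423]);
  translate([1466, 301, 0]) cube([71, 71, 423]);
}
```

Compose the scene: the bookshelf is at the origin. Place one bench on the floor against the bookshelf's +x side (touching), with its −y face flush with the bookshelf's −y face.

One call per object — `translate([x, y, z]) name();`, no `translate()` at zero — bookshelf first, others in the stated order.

bookshelf();
translate([1025, 0, 0]) bench();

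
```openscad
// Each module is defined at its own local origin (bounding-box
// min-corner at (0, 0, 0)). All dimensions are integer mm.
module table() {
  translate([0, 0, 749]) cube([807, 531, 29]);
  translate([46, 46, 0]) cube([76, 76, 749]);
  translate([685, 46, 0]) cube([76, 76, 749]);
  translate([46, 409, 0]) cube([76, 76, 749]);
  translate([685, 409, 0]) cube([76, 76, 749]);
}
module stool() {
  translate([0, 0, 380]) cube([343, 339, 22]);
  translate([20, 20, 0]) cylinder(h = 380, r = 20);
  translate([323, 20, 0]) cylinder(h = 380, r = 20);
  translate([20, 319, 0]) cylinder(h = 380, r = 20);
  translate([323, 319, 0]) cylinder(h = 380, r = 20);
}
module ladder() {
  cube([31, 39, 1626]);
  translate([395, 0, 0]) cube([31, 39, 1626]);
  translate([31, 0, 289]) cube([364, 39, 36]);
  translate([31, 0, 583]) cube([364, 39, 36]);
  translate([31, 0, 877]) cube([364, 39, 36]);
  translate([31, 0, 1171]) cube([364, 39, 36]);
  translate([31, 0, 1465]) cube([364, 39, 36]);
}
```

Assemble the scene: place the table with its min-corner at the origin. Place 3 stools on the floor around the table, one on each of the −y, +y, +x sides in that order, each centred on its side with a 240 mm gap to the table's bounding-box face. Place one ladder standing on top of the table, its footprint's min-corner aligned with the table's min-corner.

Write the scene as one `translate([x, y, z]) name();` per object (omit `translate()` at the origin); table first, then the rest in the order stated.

table();
translate([232, -579, 0]) stool();
translate([232, 771, 0]) stool();
translate([1047, 96, 0]) stool();
translate([0, 0, 778]) ladder();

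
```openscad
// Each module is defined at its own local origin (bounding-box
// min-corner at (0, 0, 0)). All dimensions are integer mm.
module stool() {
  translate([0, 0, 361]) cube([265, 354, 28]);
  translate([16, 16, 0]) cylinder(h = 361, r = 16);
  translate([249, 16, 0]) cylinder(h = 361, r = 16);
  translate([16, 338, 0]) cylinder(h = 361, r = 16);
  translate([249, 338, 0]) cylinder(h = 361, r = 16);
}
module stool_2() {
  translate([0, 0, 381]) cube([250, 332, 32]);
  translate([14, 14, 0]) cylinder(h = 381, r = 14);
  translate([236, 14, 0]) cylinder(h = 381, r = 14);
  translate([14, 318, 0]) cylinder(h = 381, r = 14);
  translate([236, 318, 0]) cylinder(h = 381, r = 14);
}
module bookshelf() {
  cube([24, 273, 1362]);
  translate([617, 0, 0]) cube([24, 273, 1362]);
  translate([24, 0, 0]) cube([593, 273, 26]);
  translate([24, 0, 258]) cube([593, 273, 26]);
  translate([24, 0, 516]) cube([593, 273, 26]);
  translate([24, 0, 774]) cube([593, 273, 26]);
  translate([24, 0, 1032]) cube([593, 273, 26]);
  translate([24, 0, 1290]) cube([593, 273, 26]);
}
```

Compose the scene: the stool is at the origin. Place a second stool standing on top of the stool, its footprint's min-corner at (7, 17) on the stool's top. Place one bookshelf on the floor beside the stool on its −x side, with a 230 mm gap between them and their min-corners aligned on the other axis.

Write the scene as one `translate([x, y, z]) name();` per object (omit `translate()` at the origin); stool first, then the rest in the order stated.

stool();
translate([7, 17, 389]) stool_2();
translate([-871, 0, 0]) bookshelf();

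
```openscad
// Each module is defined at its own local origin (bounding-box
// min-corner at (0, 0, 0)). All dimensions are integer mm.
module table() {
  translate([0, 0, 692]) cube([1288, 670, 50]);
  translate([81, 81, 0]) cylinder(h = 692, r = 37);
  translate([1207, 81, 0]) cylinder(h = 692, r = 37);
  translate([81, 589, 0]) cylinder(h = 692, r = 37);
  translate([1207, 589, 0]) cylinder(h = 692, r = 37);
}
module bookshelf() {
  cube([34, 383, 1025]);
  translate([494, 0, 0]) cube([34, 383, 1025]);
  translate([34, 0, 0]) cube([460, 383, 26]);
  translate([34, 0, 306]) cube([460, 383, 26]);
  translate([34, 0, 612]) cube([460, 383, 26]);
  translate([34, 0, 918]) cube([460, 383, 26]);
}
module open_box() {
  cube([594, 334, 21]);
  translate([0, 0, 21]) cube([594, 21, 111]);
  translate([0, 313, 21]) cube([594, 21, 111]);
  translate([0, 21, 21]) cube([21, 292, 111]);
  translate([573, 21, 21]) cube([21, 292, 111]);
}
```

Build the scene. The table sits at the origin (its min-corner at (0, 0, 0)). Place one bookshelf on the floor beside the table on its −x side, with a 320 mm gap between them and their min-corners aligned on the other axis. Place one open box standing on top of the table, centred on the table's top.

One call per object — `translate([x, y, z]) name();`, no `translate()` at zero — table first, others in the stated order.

table();
translate([-848, 0, 0]) bookshelf();
translate([347, 168, 742]) open_box();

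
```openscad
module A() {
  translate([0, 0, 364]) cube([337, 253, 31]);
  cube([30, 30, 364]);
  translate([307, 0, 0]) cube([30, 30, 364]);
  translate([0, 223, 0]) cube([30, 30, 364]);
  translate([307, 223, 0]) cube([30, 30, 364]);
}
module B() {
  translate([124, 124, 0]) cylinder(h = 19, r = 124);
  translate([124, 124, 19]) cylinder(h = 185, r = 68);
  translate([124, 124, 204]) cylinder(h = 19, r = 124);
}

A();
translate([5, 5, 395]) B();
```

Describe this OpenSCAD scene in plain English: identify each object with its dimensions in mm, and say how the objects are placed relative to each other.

A is a simple wooden stool: a rectangular seat 337 mm (x) by 253 mm (y), 31 mm thick, top face at z = 395 mm, on four square legs, each 30×30 mm in cross-section. The legs rest on z = 0, each flush with a corner of the seat.

B is a spool: two coaxial disc flanges of radius 124 mm and thickness 19 mm, joined by a core cylinder of radius 68 mm and height 185 mm. The lower flange rests on z = 0 and the three cylinders share a vertical axis.

The spool is on top of the stool.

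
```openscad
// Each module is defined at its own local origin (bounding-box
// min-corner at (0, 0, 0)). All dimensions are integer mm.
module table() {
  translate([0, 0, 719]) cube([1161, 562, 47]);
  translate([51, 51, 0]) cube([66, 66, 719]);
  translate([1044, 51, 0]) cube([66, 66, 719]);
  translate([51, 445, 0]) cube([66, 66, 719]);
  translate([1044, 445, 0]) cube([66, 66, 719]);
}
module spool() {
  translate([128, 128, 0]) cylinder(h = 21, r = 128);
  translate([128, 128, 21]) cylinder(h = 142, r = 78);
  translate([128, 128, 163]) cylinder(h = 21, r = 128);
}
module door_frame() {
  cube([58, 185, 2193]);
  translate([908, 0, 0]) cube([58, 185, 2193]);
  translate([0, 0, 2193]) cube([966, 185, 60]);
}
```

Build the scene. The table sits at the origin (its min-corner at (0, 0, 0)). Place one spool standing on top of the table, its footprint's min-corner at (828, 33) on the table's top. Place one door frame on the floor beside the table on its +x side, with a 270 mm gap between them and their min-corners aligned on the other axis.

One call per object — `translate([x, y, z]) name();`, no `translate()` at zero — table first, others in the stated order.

table();
translate([828, 33, 766]) spool();
translate([1431, 0, 0]) door_frame();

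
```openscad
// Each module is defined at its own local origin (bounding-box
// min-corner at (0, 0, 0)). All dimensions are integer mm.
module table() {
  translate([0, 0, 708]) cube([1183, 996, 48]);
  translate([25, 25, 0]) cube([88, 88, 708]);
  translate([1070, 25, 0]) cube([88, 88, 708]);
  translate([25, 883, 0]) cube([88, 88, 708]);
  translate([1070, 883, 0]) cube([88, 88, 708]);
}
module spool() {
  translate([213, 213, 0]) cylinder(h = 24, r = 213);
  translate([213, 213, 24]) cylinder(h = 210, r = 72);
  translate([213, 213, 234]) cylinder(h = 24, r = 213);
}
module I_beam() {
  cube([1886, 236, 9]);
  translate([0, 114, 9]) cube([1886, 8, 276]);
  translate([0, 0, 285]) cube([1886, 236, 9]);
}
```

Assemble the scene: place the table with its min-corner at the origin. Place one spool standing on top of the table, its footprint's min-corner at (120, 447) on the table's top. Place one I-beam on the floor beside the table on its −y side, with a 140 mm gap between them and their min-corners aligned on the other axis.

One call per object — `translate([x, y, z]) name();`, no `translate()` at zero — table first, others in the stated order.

table();
translate([120, 447, 756]) spool();
translate([0, -376, 0]) I_beam();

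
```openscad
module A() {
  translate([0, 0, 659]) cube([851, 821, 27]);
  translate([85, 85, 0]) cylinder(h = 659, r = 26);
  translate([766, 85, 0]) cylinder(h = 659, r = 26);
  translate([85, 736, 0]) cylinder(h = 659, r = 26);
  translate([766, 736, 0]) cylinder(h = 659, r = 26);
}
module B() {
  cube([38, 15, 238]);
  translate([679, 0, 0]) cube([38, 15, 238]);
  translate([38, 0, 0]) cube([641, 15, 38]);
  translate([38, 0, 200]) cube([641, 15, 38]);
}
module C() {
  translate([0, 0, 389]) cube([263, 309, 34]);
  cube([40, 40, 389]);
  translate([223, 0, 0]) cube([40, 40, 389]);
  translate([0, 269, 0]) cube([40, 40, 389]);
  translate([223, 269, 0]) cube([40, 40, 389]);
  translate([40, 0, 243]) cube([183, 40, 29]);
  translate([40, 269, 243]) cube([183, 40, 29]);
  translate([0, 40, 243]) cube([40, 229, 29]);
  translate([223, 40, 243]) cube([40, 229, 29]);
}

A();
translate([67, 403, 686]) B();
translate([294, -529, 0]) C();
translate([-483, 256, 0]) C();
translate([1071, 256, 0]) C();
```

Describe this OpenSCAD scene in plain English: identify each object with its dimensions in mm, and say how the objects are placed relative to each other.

A is a table: top 851 mm (x) × 821 mm (y), 27 mm thick, upper face at z = 686 mm, on four round legs of 52 mm diameter, each leg's bounding box inset 59 mm from the nearest pair of top edges, running from z = 0 to the bottom of the top.

B is a picture frame with a 641×162 mm rectangular opening (x by z) and a uniform 38 mm border on every side. Frame depth is 15 mm along y. It is built from two vertical stiles running the full outside height and two horizontal rails spanning the gap between the stiles.

C is a four-legged stool. The seat is 263×309 mm, 34 mm thick, top at z = 423 mm. It stands on four square legs, each 40×40 mm in cross-section, from z = 0 to the seat underside, each flush with a corner of the seat. Four stretchers, 40 mm wide and 29 mm tall, connect adjacent legs with their undersides at z = 243 mm, each running between the inner faces of the legs it joins and aligned with the legs' outer faces on the other axis.

The picture frame is on top of the table, centred. Three stools sit around the table at the −y, −x, +x sides.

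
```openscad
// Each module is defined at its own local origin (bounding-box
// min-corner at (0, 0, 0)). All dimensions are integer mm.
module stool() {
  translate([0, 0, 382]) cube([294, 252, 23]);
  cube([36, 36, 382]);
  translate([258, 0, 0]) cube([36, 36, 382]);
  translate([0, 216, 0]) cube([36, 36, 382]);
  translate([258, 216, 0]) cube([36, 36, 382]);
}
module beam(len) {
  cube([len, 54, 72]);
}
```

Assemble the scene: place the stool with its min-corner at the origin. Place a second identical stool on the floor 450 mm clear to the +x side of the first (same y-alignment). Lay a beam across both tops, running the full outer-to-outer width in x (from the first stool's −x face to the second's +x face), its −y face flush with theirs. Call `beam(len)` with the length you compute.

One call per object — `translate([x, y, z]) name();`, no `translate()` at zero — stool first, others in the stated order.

stool();
translate([744, 0, 0]) stool();
translate([0, 0, 405]) beam(1038);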